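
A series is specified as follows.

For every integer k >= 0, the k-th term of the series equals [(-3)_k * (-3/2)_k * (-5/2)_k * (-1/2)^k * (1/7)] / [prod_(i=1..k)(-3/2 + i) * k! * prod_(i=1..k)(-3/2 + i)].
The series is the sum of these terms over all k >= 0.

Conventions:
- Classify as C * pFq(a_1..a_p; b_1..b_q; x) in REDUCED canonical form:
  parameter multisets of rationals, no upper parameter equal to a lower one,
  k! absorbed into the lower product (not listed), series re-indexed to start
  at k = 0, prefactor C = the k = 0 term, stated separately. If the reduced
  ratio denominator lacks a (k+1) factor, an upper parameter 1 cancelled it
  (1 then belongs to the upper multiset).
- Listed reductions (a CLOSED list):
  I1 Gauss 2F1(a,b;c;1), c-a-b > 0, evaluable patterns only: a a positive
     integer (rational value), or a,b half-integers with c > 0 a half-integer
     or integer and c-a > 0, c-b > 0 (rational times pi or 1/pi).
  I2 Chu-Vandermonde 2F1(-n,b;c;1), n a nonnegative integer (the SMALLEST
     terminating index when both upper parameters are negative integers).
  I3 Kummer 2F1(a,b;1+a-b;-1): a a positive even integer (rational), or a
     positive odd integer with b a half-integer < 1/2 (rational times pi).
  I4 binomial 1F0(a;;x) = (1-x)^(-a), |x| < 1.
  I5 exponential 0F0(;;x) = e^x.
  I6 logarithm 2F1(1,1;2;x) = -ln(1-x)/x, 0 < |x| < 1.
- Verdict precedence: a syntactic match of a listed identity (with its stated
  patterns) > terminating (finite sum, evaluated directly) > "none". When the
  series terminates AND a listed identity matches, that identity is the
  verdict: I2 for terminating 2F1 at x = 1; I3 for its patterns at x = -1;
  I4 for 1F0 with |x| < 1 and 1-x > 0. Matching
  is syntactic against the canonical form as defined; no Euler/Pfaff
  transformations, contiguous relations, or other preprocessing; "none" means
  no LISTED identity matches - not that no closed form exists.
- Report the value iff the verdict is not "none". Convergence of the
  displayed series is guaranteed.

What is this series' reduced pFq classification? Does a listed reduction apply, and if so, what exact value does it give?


The tell: with t_0 = 1/7, the lower running product (C = 1/7) is a rising factorial.
Consecutive-term ratio: r(k) = (-1/2) * (k-3) (k-5/2) (k-3/2) / [(k-1/2) (k-1/2) (k+1)] - rational; roots negated = parameters, x = (-1/2), C = 1/7.

x = -1/2 here; the reduced form reads 3F2, upper {-3, -5/2, -3/2}, lower {-1/2, -1/2}, C = 1/7. Verdict: terminating. With -3 upstairs the series is a 4-term polynomial sum; evaluated term by term. Exact value: 453/56.


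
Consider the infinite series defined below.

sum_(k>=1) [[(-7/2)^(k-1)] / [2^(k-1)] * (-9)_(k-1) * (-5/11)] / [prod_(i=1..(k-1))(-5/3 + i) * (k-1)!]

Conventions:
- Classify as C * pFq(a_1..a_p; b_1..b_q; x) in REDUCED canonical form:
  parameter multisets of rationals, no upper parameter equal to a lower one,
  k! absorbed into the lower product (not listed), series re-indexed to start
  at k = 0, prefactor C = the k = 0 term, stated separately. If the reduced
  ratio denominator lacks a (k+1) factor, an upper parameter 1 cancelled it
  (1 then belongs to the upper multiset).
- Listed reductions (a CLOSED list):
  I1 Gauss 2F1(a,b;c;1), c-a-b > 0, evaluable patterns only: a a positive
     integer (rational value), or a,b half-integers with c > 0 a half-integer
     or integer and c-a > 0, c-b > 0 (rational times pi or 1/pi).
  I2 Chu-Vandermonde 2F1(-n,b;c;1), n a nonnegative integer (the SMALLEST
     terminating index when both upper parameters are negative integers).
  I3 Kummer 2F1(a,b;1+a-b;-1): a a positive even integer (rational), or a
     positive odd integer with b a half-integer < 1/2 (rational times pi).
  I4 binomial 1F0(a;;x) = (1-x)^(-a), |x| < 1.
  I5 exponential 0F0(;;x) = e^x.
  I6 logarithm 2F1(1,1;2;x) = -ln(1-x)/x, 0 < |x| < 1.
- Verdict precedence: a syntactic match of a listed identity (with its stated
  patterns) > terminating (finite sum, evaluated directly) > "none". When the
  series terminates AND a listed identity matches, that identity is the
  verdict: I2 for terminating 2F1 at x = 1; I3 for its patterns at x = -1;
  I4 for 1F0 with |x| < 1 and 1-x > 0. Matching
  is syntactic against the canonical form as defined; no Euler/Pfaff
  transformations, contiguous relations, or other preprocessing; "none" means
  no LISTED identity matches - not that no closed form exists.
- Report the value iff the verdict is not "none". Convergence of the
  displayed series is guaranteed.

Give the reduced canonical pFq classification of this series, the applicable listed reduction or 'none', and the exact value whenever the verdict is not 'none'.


The tell: with t_0 = -5/11, the lower running product (C = -5/11, x = -7/4) is a rising factorial.
Term ratio: r(k) = (-7/4) * (k-9) / [(k-2/3) (k+1)] ; factor over Q: parameters, x = (-7/4), and C = -5/11.

At argument -7/4: a 1F1 with upper {-9}, lower {-2/3}, scaled by C = -5/11. Verdict: terminating - upper -9 stops the sum at k = 9; the 10 terms are added exactly. Exact value: 8975999491848139/4011365236736.


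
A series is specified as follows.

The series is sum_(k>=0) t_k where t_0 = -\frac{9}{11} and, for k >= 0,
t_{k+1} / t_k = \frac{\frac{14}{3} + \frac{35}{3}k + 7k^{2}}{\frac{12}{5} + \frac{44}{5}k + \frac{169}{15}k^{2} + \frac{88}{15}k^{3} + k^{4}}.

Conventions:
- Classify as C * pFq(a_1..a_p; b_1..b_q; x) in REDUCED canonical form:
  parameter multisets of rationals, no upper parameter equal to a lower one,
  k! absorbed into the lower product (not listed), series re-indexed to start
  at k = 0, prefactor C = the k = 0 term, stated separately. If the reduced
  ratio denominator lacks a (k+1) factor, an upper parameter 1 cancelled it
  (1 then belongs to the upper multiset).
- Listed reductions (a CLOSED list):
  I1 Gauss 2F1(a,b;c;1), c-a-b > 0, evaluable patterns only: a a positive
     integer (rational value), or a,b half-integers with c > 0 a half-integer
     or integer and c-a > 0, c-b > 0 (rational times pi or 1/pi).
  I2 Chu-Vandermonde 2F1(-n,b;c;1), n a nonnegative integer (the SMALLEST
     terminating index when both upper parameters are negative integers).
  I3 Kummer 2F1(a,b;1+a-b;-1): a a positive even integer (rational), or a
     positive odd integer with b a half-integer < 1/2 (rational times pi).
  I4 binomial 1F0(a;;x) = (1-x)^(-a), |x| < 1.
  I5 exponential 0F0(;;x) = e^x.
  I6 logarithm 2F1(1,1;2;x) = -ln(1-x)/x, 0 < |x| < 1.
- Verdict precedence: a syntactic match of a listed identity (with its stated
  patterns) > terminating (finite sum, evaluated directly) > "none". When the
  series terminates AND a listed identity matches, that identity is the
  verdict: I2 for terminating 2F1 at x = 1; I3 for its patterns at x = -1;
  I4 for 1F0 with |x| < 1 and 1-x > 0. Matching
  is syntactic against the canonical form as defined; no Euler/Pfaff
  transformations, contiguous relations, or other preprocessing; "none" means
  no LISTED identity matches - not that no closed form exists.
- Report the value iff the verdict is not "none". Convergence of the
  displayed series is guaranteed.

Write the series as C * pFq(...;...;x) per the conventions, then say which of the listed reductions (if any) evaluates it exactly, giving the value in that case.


This is -\frac{9}{11} * 1F2(1; \frac{6}{5}, 3; 7) in reduced canonical form. Verdict: none - this 1F2 at x = 7 matches no listed pattern, and upper {1} holds no stopper.

Key step: t_0 = -\frac{9}{11} here, and cancel k + 2/3 from the displayed ratio first; then C = -9/11, x = 7.
Ratio: r(k) = 7 * (k+1) / [(k+\frac{6}{5}) (k+3) (k+1)] - poly over poly, x = 7 from leading terms; C = -\frac{9}{11} at k = 0.


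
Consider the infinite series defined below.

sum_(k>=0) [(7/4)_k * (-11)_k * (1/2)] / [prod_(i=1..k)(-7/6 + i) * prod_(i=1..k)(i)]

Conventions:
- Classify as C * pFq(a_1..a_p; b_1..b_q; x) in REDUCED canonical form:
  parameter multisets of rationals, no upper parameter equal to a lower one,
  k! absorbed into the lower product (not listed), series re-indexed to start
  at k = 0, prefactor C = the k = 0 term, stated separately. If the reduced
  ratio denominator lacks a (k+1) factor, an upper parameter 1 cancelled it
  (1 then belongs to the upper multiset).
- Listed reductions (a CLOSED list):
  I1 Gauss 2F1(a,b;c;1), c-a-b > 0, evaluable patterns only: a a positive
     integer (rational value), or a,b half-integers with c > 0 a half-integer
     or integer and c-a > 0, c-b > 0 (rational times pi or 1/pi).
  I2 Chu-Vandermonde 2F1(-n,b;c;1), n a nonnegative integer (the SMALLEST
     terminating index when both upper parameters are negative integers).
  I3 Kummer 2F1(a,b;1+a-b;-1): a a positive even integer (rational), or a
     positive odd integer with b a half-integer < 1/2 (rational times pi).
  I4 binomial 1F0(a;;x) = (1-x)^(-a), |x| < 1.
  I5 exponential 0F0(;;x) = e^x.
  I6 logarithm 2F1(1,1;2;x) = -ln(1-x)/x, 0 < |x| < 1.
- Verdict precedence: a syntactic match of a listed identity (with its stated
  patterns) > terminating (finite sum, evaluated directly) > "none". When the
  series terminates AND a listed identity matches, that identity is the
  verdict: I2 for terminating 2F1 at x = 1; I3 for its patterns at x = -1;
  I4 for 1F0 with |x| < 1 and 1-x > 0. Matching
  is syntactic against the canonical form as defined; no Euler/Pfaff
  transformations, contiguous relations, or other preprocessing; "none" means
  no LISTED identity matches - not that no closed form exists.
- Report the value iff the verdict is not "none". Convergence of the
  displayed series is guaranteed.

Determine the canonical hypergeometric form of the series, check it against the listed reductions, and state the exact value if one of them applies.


Key observation: from the first term 1/2: the lower running product (C = 1/2) is a rising factorial.
Ratio: r(k) = 1 * (k-11) (k+7/4) / [(k-1/6) (k+1)] ; factor over Q: parameters, x = 1, and C = 1/2.

Prefactor 1/2, argument 1: 2F1 with upper {-11, 7/4} over lower {-1/6}. Verdict: Chu-Vandermonde (I2) applies (terminating 2F1 at x = 1 with n = 11, b = 7/4, c = -1/6). Value: -7271726735/715760193536.


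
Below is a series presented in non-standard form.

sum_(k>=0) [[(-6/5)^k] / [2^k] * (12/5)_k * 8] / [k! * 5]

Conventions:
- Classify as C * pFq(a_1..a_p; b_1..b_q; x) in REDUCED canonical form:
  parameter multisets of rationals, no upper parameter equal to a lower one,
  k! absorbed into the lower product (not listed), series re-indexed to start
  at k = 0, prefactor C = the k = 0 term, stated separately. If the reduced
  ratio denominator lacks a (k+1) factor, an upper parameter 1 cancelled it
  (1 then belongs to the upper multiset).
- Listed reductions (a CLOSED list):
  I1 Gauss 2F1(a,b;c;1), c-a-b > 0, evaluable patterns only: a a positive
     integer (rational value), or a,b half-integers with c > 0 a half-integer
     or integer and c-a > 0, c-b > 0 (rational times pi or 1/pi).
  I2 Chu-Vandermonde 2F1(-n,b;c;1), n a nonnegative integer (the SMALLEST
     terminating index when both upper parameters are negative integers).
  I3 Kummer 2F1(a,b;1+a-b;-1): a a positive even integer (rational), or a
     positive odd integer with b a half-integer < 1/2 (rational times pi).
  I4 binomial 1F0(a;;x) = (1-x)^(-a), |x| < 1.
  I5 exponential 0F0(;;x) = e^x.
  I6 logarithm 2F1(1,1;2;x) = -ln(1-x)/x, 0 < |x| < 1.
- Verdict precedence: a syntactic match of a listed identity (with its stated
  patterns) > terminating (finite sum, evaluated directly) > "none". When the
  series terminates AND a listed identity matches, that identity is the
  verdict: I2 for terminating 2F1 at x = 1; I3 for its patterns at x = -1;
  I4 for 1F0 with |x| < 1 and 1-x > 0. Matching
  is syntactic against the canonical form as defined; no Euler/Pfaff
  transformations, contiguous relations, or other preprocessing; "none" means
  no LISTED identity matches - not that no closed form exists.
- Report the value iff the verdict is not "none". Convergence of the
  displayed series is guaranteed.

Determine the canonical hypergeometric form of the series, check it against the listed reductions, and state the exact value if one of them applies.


Reduced: x = -3/5, 1F0, upper = {12/5}, lower = {-}, C = 8/5. Verdict: this is the I4 binomial reduction (the 1F0 binomial series: exponent -12/5, x = -3/5). Value: (8/5) * (8/5)^(-12/5).

Key observation: t_0 = 8/5 here, and the two k-th powers (C = 8/5, x = -3/5) combine into one argument.
Ratio: r(k) = (-3/5) * (k+12/5) / [(k+1)] - poly over poly, x = (-3/5) from leading terms; C = 8/5 at k = 0.


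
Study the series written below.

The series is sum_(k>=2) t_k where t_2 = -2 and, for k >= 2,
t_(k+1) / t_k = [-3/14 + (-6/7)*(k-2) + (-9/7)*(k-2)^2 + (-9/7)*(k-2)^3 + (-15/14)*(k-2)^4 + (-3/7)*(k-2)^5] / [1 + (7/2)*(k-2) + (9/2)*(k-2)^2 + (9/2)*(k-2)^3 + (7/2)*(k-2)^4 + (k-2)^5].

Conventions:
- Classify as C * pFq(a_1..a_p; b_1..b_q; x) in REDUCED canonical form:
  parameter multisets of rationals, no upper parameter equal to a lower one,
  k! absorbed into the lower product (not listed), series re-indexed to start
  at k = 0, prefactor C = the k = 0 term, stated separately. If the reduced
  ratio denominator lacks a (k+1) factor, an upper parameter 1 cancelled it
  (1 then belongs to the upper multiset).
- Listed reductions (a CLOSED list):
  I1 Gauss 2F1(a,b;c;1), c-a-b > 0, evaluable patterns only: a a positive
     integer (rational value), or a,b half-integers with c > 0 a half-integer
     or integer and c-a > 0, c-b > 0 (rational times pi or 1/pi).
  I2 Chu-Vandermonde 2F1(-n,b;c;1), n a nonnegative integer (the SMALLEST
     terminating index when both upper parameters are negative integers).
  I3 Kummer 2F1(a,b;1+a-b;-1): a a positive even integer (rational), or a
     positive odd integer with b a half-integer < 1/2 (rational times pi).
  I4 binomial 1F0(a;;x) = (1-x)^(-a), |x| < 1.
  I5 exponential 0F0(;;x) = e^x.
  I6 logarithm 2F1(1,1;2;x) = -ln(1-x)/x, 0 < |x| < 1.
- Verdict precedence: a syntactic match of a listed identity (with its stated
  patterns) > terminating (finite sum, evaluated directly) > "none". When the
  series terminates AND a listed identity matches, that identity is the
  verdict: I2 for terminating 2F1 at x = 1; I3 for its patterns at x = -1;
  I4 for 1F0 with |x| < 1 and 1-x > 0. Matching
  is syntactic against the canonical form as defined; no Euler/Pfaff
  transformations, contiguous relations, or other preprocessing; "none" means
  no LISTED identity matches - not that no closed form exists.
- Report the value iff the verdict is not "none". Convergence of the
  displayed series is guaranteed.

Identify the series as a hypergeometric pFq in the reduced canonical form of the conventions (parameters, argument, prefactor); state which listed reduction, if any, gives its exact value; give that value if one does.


The series (x = -3/7) is 2F1: upper {1, 1}, lower {2}, prefactor -2. Verdict (x = -3/7): logarithm (I6) applies (the logarithm: parameters (1,1;2), x = -3/7). Hence: (-14/3) * ln(10/7).

Key observation: x = (-3/7) and the parameter 1/2 appears in both the upper and lower lists and cancels (alongside the other common factor).
Consecutive-term ratio: r(k) = (-3/7) * (k+1) (k+1) / [(k+2) (k+1)] - rational in k. x = (-3/7); t_0 = -2; negate the roots.


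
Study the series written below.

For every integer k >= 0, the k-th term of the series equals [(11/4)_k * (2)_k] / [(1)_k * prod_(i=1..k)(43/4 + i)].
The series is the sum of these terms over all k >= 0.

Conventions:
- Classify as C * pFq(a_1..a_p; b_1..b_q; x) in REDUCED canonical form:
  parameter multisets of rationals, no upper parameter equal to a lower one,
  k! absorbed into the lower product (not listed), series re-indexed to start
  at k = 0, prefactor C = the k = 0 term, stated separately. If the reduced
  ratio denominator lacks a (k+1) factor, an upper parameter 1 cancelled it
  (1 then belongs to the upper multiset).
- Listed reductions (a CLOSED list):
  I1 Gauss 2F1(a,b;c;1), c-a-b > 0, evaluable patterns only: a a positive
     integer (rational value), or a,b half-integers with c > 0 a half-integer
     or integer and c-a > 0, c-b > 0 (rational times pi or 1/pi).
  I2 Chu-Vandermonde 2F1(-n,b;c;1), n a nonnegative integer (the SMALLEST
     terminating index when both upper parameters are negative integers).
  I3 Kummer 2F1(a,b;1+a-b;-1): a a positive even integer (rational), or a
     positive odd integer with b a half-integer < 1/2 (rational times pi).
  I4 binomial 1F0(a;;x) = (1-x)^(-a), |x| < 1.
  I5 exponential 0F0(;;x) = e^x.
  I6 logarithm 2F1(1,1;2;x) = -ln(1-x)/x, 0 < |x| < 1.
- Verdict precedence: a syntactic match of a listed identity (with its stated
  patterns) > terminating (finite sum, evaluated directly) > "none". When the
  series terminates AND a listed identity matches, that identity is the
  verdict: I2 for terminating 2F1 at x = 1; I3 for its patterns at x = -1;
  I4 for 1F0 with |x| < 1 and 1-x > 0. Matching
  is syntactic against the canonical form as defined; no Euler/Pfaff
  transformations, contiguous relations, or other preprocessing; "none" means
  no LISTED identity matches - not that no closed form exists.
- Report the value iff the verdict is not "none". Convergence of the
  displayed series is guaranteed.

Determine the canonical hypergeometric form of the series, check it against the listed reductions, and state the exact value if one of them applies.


Reduced: x = 1, 2F1, upper = {2, 11/4}, lower = {47/4}, C = 1. Verdict at x = 1: the Gauss summation I1 matches (x = 1: the Gamma ratio telescopes since c-a-b = 7 > 0 and a = 2 in Z>0). Its exact value is 1677/896.

First insight: x = 1 and the lower running product (C = 1) is a rising factorial.
Adjacent-term ratio: r(k) = 1 * (k+2) (k+11/4) / [(k+47/4) (k+1)] - poly over poly, x = 1 from leading terms; C = 1 at k = 0.


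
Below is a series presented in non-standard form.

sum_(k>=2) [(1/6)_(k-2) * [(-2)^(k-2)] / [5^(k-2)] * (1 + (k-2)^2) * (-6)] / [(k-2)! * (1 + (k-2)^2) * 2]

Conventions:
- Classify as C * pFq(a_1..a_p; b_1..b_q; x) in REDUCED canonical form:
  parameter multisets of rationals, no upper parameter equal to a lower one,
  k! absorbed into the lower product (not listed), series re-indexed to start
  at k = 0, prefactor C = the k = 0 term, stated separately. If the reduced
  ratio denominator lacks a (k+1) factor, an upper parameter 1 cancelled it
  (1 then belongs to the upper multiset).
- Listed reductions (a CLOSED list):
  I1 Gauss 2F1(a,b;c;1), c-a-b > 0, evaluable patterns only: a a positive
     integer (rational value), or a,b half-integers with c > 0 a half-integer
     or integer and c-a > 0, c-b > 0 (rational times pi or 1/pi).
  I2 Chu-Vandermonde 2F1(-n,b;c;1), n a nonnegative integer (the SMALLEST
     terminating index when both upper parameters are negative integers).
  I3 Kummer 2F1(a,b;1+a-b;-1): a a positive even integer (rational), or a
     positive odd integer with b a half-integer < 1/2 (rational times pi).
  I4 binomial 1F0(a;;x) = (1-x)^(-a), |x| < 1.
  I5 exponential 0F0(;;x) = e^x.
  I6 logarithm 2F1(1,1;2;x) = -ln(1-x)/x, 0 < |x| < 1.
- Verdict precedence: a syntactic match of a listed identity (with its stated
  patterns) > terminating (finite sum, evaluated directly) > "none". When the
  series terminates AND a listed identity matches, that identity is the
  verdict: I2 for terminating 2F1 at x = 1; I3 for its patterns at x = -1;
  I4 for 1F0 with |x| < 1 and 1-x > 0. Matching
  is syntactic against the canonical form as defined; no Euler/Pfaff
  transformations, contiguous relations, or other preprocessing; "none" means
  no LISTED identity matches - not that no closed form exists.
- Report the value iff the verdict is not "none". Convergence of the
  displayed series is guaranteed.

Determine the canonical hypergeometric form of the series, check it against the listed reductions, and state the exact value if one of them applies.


First insight: x = (-2/5) and the constant factors (prefactor -3) combine into one prefactor.
Term ratio: r(k) = (-2/5) * (k+1/6) / [(k+1)] - rational in k, leading ratio (-2/5); with t_0 = -3, classification follows.

Classification (C = -3): 1F0 with upper {1/6}, lower {-}, argument x = -2/5. Verdict: the I4 binomial reduction fires (the 1F0 binomial series: exponent -1/6, x = -2/5). Its exact value is (-3) * (7/5)^(-1/6).


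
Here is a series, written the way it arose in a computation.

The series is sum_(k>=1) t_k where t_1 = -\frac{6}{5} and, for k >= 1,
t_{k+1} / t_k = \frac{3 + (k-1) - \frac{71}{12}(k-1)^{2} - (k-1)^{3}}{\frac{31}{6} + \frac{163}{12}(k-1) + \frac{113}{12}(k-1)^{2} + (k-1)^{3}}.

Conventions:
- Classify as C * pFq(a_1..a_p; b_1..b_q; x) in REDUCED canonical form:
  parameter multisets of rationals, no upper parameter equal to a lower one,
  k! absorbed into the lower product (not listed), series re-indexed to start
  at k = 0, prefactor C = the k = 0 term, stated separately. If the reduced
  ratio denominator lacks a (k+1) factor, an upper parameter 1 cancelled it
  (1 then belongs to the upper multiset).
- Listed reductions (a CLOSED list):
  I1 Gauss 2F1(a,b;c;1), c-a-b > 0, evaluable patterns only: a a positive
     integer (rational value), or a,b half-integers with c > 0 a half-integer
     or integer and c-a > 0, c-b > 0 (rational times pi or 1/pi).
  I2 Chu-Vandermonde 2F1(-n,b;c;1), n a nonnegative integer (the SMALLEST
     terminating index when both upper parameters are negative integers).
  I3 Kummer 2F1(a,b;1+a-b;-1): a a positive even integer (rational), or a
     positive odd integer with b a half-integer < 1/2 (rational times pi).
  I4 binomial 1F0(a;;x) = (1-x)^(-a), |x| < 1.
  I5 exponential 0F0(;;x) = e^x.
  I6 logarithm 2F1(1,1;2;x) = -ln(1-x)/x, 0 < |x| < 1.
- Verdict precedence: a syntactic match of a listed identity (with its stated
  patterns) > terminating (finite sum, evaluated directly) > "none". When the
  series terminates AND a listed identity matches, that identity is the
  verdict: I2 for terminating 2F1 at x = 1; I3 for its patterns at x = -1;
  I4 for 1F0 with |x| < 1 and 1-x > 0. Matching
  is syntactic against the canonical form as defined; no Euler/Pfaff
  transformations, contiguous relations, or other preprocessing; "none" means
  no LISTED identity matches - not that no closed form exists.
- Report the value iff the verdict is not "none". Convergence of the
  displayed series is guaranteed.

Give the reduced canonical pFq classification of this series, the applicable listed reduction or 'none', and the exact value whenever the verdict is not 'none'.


Canonical form: C = -\frac{6}{5} times 2F1 with upper {-\frac{3}{4}, 6}, lower {\frac{31}{4}}, x = -1. Verdict: Kummer's theorem (I3) applies (x = -1; c = \frac{31}{4} equals 1+a-b for upper {-\frac{3}{4}, 6}: listed pattern). Exact value: -\frac{11799}{6400}.

The tell: x = -1 and factor the ratio over Q (prefactor -6/5): negated roots = parameters.
Adjacent-term ratio: r(k) = -1 * (k-\frac{3}{4}) (k+6) / [(k+\frac{31}{4}) (k+1)] - rational; roots negated = parameters, x = -1, C = -\frac{6}{5}.


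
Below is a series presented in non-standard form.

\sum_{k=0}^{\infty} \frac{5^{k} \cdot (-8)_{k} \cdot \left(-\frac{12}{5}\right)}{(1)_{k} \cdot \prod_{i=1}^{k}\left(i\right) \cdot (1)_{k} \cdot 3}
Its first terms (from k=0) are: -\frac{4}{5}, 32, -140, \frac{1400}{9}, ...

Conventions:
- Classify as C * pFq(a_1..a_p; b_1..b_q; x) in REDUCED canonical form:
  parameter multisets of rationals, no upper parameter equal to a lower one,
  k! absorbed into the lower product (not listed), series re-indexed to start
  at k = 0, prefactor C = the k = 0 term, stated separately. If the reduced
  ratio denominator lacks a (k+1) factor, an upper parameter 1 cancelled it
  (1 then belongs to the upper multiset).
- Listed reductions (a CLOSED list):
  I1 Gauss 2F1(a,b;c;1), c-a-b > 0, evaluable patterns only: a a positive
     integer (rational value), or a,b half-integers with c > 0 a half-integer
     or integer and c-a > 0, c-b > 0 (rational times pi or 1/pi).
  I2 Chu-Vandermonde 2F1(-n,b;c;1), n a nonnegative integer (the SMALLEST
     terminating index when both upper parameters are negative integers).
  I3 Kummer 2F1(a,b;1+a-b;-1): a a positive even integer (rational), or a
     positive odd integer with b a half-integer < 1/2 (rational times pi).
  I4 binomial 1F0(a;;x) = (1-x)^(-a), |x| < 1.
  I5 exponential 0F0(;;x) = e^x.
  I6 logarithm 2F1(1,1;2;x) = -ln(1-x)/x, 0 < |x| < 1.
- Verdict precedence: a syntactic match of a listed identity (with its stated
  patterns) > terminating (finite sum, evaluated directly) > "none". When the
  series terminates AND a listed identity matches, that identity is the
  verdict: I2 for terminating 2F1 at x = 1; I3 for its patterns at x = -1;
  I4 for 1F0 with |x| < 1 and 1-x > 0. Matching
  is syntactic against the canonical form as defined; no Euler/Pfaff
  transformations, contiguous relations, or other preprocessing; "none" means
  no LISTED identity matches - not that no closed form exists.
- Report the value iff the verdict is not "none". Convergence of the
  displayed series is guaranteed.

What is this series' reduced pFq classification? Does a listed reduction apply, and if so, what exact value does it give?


The tell: t_0 being -\frac{4}{5}, the constant factors (C = -4/5) combine into one prefactor.
Term ratio: r(k) = 5 * (k-8) / [(k+1) (k+1) (k+1)] - poly over poly, x = 5 from leading terms; C = -\frac{4}{5} at k = 0.

Canonical form: C = -\frac{4}{5} times 1F2 with upper {-8}, lower {1, 1}, x = 5. Verdict: terminating - no listed pattern fits, but -8 in the upper list cuts the series at k = 8; direct evaluation. Sum: -\frac{401692681}{81285120}.


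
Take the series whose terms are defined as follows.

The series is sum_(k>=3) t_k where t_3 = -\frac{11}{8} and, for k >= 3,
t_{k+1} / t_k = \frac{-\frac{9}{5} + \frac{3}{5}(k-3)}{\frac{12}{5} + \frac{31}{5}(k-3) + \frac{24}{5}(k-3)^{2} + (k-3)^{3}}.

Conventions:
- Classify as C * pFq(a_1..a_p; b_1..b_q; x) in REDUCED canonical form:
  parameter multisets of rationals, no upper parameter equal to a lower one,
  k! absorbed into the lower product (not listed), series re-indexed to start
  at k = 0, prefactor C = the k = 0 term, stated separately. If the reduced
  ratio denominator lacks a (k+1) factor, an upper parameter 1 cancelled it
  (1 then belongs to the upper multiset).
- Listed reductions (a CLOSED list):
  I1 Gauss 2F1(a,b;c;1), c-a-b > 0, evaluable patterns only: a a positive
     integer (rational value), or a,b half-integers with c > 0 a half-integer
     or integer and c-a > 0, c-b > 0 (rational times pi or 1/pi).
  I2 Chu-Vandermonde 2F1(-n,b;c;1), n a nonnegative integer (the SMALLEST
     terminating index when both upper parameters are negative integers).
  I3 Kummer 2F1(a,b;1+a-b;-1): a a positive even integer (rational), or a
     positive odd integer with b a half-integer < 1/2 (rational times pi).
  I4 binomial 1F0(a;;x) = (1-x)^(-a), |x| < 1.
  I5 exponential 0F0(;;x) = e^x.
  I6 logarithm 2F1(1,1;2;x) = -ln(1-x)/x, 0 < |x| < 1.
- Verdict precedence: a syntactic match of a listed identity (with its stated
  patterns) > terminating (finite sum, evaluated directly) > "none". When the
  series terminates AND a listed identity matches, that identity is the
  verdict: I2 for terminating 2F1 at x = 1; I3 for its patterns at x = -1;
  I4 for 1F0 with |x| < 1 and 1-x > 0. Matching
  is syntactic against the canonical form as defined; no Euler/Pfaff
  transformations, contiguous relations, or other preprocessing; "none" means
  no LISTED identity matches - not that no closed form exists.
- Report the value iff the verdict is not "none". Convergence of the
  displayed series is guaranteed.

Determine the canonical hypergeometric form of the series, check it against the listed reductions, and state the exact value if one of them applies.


Key step: with t_0 = -\frac{11}{8}, the expanded ratio factors over Q; C = -11/8, roots give parameters.
Consecutive-term ratio: r(k) = \frac{3}{5} * (k-3) / [(k+\frac{4}{5}) (k+3) (k+1)] ; factor over Q: parameters, x = \frac{3}{5}, and C = -\frac{11}{8}.

The series (x = \frac{3}{5}) is 1F2: upper {-3}, lower {\frac{4}{5}, 3}, prefactor -\frac{11}{8}. Verdict: terminating. (-3)_k vanishes past k = 3, leaving a 4-term sum, computed directly. Value: -\frac{3839}{8960}.


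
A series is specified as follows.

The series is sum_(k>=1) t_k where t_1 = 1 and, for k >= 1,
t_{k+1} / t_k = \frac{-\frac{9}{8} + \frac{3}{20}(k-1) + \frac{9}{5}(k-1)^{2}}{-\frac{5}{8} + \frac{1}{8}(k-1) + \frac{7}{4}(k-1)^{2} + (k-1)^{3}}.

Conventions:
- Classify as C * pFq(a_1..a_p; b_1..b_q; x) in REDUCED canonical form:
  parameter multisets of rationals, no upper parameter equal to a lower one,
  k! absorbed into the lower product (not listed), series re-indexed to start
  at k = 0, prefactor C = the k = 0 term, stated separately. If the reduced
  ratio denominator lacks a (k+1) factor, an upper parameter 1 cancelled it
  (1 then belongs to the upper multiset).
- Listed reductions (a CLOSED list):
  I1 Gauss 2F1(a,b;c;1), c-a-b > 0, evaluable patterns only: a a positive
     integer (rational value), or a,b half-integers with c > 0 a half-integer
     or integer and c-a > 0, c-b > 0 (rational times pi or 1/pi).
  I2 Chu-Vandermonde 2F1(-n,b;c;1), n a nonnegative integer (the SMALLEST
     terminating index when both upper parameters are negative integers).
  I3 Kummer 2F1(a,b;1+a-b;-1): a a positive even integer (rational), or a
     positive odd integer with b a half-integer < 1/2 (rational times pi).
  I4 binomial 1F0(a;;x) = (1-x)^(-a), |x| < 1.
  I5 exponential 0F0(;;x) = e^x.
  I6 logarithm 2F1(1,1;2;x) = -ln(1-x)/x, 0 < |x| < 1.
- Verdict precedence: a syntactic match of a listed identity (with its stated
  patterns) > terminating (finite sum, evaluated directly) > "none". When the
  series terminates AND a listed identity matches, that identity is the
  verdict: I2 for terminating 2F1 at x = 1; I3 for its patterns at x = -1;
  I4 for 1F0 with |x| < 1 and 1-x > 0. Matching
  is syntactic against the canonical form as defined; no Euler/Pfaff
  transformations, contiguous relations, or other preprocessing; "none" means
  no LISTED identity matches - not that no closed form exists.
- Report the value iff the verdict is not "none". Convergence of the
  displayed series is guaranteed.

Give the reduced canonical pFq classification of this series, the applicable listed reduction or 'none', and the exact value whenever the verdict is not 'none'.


Prefactor 1, argument \frac{9}{5}: 2F2 with upper {-\frac{3}{4}, \frac{5}{6}} over lower {-\frac{1}{2}, \frac{5}{4}}. Verdict: none. A 2F2 with upper {-\frac{3}{4}, \frac{5}{6}} fits none of I1-I6 at x = \frac{9}{5}; the sum runs forever.

First insight: t_0 = 1 here, and the expanded ratio factors over Q; C = 1, x = 9/5, roots give parameters.
Adjacent-term ratio: r(k) = \frac{9}{5} * (k-\frac{3}{4}) (k+\frac{5}{6}) / [(k-\frac{1}{2}) (k+\frac{5}{4}) (k+1)] - poly over poly, x = \frac{9}{5} from leading terms; C = 1 at k = 0.


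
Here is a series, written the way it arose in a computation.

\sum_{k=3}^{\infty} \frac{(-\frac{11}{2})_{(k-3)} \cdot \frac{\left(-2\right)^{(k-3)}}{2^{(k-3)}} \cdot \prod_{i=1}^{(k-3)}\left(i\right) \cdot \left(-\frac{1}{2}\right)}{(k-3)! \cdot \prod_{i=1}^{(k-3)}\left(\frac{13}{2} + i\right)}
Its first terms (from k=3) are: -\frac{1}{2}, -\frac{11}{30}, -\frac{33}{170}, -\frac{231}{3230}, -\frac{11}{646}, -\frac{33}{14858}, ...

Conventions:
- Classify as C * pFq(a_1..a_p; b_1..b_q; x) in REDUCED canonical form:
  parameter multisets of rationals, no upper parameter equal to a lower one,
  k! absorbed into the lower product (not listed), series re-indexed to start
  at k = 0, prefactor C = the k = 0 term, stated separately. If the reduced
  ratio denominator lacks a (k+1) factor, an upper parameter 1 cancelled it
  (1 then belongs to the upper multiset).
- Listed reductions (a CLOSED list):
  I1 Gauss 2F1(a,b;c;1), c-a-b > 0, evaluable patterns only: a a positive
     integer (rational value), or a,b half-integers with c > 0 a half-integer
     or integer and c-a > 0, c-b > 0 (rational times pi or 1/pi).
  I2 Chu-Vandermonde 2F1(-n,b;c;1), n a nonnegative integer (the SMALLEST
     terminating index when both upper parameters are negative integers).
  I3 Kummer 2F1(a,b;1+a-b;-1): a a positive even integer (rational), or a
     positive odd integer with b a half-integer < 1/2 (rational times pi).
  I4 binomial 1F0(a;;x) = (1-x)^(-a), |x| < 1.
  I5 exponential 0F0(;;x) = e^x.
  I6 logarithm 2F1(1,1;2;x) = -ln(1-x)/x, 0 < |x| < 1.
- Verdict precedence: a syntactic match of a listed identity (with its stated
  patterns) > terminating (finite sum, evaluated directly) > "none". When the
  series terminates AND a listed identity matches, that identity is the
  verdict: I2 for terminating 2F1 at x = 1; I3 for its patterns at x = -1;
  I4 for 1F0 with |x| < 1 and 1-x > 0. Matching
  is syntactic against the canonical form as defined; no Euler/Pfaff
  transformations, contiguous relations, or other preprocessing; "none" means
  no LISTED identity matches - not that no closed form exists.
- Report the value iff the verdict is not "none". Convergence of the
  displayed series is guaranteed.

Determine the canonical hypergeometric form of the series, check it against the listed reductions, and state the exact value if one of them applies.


Reduced: x = -1, 2F1, upper = {-\frac{11}{2}, 1}, lower = {\frac{15}{2}}, C = -\frac{1}{2}. Verdict (x = -1): Kummer (I3) applies (x = -1; c = \frac{15}{2} equals 1+a-b for upper {-\frac{11}{2}, 1}: listed pattern). Value: \left(-\frac{3003}{8192}\right) \cdot \pi.

Structural cue: with t_0 = -\frac{1}{2}, the two k-th powers (C = -1/2) combine into one argument.
Step ratio: r(k) = -1 * (k-\frac{11}{2}) (k+1) / [(k+\frac{15}{2}) (k+1)] - rational; roots negated = parameters, x = -1, C = -\frac{1}{2}.


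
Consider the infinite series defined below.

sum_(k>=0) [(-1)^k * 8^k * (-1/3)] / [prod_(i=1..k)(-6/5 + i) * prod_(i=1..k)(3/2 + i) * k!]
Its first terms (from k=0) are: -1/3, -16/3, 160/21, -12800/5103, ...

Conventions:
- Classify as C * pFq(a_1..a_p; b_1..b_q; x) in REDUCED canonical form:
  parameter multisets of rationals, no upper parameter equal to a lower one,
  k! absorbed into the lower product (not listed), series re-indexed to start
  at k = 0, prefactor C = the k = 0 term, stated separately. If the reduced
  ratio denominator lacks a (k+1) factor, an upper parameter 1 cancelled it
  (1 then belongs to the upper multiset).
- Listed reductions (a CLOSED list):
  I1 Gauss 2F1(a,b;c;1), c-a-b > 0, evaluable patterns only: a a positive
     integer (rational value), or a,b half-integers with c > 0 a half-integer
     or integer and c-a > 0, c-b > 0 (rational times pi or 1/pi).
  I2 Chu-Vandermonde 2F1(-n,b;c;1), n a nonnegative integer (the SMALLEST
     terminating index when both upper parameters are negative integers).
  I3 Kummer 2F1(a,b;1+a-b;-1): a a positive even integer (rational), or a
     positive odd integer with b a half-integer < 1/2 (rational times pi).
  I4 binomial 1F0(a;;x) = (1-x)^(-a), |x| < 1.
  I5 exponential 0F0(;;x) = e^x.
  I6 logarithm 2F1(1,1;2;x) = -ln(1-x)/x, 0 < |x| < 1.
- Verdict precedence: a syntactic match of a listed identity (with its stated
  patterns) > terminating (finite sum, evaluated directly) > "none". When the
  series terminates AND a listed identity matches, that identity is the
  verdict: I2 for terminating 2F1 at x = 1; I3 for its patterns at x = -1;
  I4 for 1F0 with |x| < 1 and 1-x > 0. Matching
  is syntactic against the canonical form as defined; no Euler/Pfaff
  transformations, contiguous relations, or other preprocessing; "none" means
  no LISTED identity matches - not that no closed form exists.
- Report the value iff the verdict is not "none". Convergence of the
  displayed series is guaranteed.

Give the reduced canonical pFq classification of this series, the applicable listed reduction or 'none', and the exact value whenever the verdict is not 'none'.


Prefactor -1/3, argument -8: 0F2 with upper {-} over lower {-1/5, 5/2}. Verdict: none. A 0F2 with upper {-} fits none of I1-I6 at x = -8; the sum runs forever.

First insight: with t_0 = -1/3, the (-1)^k factor (prefactor -1/3) folds into the argument's sign.
Consecutive-term ratio: r(k) = (-8) * 1 / [(k-1/5) (k+5/2) (k+1)] - rational; roots negated = parameters, x = (-8), C = -1/3.


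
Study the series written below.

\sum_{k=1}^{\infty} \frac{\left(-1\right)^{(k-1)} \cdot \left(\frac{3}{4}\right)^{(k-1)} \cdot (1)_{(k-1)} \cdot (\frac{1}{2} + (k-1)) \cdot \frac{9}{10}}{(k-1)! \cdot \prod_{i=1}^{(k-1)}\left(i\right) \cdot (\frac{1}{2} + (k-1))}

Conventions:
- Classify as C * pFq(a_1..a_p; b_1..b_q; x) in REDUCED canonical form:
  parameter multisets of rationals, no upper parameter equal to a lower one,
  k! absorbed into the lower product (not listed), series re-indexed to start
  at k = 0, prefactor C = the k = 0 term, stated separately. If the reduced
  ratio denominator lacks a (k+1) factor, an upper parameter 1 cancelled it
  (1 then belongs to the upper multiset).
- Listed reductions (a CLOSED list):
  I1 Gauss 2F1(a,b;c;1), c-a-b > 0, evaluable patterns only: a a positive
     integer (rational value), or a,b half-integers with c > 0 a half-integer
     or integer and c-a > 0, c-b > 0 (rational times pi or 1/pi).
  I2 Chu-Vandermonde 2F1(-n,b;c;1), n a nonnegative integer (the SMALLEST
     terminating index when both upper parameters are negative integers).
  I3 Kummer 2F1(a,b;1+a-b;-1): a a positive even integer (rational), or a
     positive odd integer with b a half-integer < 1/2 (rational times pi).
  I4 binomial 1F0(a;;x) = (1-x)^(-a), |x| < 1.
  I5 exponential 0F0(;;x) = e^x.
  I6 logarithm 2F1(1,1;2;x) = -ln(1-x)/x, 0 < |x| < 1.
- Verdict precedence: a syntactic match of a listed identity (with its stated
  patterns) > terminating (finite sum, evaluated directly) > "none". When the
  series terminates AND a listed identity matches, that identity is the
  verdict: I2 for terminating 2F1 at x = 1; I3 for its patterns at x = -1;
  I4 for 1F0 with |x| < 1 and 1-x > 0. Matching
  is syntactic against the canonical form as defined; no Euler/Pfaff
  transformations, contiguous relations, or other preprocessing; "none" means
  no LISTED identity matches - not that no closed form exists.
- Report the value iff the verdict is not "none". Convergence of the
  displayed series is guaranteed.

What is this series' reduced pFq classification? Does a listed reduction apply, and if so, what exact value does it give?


Reduced: x = -\frac{3}{4}, 0F0, upper = {-}, lower = {-}, C = \frac{9}{10}. Verdict at x = -\frac{3}{4}: exponential (I5) matches (the 0F0 exponential series at x = -\frac{3}{4}). Exact value: \frac{9}{10} \cdot e^{-\frac{3}{4}}.

The tell: with t_0 = \frac{9}{10}, the (-1)^k factor (C = 9/10, x = -3/4) folds into the argument's sign.
Term ratio: r(k) = -\frac{3}{4} * 1 / [(k+1)] - rational; roots negated = parameters, x = -\frac{3}{4}, C = \frac{9}{10}.


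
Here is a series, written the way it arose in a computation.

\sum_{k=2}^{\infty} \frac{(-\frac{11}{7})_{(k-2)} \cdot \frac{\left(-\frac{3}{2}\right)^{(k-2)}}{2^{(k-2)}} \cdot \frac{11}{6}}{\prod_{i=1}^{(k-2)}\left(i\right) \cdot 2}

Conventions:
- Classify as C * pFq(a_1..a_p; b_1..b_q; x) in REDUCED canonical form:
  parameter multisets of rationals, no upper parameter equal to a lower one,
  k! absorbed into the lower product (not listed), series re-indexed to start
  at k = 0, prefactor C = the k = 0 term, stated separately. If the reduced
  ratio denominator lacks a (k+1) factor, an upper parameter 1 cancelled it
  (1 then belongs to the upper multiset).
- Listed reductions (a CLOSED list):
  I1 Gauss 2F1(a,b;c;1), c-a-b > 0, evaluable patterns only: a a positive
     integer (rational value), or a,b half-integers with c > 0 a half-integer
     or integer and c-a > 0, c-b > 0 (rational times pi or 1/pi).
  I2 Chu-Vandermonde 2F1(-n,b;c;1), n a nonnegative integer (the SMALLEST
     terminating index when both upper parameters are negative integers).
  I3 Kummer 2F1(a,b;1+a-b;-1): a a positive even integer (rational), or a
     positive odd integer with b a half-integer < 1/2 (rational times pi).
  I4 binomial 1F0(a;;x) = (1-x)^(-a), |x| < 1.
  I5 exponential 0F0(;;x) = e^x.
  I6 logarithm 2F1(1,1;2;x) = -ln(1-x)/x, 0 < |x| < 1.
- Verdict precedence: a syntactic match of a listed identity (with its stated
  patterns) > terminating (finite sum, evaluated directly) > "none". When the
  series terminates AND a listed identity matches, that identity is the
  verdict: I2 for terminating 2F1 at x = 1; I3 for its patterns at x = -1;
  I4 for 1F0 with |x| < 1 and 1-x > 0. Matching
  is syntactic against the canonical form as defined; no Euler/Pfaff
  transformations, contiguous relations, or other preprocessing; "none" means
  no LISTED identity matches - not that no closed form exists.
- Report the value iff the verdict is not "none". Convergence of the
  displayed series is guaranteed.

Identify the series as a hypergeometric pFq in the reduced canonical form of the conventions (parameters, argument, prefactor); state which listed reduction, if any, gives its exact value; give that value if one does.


Structural cue: from the first term \frac{11}{12}: the constant factors (C = 11/12) combine into one prefactor.
Step ratio: r(k) = -\frac{3}{4} * (k-\frac{11}{7}) / [(k+1)] - poly over poly, x = -\frac{3}{4} from leading terms; C = \frac{11}{12} at k = 0.

Classification (C = \frac{11}{12}): 1F0 with upper {-\frac{11}{7}}, lower {-}, argument x = -\frac{3}{4}. Verdict: the binomial series (I4) matches (the 1F0 binomial series: exponent 11/7, x = -\frac{3}{4}). Hence: \frac{11}{12} \cdot \left(\frac{7}{4}\right)^{\frac{11}{7}}.
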